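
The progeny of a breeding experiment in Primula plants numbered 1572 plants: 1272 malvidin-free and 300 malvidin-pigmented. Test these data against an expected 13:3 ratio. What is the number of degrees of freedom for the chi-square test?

A goodness-of-fit test with 2 phenotype classes has df = 2 − 1 = 1.

1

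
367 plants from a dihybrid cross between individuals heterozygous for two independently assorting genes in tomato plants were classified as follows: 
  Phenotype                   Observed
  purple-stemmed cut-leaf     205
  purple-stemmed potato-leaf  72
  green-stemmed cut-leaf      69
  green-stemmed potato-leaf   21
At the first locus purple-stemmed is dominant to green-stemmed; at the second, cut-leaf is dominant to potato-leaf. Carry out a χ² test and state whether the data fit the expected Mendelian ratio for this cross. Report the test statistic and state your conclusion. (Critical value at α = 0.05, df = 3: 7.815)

0.322; consistent

A dihybrid F₂ with independent assortment and complete dominance at both loci gives a 9:3:3:1 phenotypic ratio.
Expected counts for N = 367 under a 9:3:3:1 ratio (total parts = 16):
  purple-stemmed cut-leaf: 367 × 9/16 = 206.4375
  purple-stemmed potato-leaf: 367 × 3/16 = 68.8125
  green-stemmed cut-leaf: 367 × 3/16 = 68.8125
  green-stemmed potato-leaf: 367 × 1/16 = 22.9375
χ² = Σ (O − E)² / E
  purple-stemmed cut-leaf: (205 − 206.4375)² / 206.4375 = 0.0100
  purple-stemmed potato-leaf: (72 − 68.8125)² / 68.8125 = 0.1476
  green-stemmed cut-leaf: (69 − 68.8125)² / 68.8125 = 0.0005
  green-stemmed potato-leaf: (21 − 22.9375)² / 22.9375 = 0.1637
χ² = 0.0100 + 0.1476 + 0.0005 + 0.1637 = 0.3218 ≈ 0.322
Degrees of freedom = 4 − 1 = 3; critical value at α = 0.05 is 7.815.
Since 0.322 < 7.815, we fail to reject the null hypothesis — the data are consistent with the 9:3:3:1 ratio.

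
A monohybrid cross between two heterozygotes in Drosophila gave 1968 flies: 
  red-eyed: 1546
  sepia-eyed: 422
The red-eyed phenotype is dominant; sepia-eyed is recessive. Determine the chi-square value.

For a monohybrid cross between heterozygotes with complete dominance, the expected phenotypic ratio is 3:1.
Expected counts for N = 1968 under a 3:1 ratio (total parts = 4):
  red-eyed: 1968 × 3/4 = 1476
  sepia-eyed: 1968 × 1/4 = 492
χ² = Σ (O − E)² / E
  red-eyed: (1546 − 1476)² / 1476 = 3.3198
  sepia-eyed: (422 − 492)² / 492 = 9.9593
χ² = 3.3198 + 9.9593 = 13.2791 ≈ 13.279

13.279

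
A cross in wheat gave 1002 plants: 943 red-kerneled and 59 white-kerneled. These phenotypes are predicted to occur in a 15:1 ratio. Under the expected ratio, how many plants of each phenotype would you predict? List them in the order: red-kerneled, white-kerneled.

939.375, 62.625

Expected counts for N = 1002 under a 15:1 ratio (total parts = 16):
  red-kerneled: 1002 × 15/16 = 939.375
  white-kerneled: 1002 × 1/16 = 62.625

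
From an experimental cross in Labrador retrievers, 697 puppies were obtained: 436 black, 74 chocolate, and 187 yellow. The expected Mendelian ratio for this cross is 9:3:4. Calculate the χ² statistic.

30.446

Total ratio parts = 16. Expected numbers out of 697:
  black: 697 × 9/16 = 392.0625
  chocolate: 697 × 3/16 = 130.6875
  yellow: 697 × 4/16 = 174.25
χ² = Σ (O − E)² / E
  black: (436 − 392.0625)² / 392.0625 = 4.9240
  chocolate: (74 − 130.6875)² / 130.6875 = 24.5890
  yellow: (187 − 174.25)² / 174.25 = 0.9329
χ² = 4.9240 + 24.5890 + 0.9329 = 30.4459 ≈ 30.446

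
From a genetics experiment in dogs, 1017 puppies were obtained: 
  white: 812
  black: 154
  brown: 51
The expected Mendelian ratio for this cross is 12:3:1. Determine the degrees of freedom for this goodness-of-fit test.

2

A goodness-of-fit test with 3 phenotype classes has df = 3 − 1 = 2.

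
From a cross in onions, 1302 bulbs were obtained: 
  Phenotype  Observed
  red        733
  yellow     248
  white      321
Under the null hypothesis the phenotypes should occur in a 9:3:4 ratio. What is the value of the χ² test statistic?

Expected counts for N = 1302 under a 9:3:4 ratio (total parts = 16):
  red: 1302 × 9/16 = 732.375
  yellow: 1302 × 3/16 = 244.125
  white: 1302 × 4/16 = 325.5
χ² = Σ (O − E)² / E
  red: (733 − 732.375)² / 732.375 = 0.0005
  yellow: (248 − 244.125)² / 244.125 = 0.0615
  white: (321 − 325.5)² / 325.5 = 0.0622
χ² = 0.0005 + 0.0615 + 0.0622 = 0.1242 ≈ 0.124

0.124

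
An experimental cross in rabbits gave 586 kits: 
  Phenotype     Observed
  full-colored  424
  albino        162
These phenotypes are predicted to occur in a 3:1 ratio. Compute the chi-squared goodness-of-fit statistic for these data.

The 3:1 ratio has 4 parts, so with N = 586 the expected counts are:
  full-colored: 586 × 3/4 = 439.5
  albino: 586 × 1/4 = 146.5
χ² = Σ (O − E)² / E
  full-colored: (424 − 439.5)² / 439.5 = 0.5466
  albino: (162 − 146.5)² / 146.5 = 1.6399
χ² = 0.5466 + 1.6399 = 2.1865 ≈ 2.187

2.187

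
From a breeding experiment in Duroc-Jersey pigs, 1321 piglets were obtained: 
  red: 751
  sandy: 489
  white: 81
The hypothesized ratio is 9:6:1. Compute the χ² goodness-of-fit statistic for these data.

Total ratio parts = 16. Expected numbers out of 1321:
  red: 1321 × 9/16 = 743.0625
  sandy: 1321 × 6/16 = 495.375
  white: 1321 × 1/16 = 82.5625
χ² = Σ (O − E)² / E
  red: (751 − 743.0625)² / 743.0625 = 0.0848
  sandy: (489 − 495.375)² / 495.375 = 0.0820
  white: (81 − 82.5625)² / 82.5625 = 0.0296
χ² = 0.0848 + 0.0820 + 0.0296 = 0.1964 ≈ 0.196

0.196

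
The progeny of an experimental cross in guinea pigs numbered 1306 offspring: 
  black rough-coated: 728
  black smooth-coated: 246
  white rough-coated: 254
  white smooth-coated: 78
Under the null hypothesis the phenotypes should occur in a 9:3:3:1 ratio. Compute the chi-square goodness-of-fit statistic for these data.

Under the 9:3:3:1 hypothesis (Σ ratio = 16, N = 1306):
  black rough-coated: 1306 × 9/16 = 734.625
  black smooth-coated: 1306 × 3/16 = 244.875
  white rough-coated: 1306 × 3/16 = 244.875
  white smooth-coated: 1306 × 1/16 = 81.625
χ² = Σ (O − E)² / E
  black rough-coated: (728 − 734.625)² / 734.625 = 0.0597
  black smooth-coated: (246 − 244.875)² / 244.875 = 0.0052
  white rough-coated: (254 − 244.875)² / 244.875 = 0.3400
  white smooth-coated: (78 − 81.625)² / 81.625 = 0.1610
χ² = 0.0597 + 0.0052 + 0.3400 + 0.1610 = 0.5659 ≈ 0.566

0.566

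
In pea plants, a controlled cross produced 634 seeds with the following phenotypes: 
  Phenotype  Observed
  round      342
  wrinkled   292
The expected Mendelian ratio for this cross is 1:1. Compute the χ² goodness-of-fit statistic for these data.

3.943

Under the 1:1 hypothesis (Σ ratio = 2, N = 634):
  round: 634 × 1/2 = 317
  wrinkled: 634 × 1/2 = 317
χ² = Σ (O − E)² / E
  round: (342 − 317)² / 317 = 1.9716
  wrinkled: (292 − 317)² / 317 = 1.9716
χ² = 1.9716 + 1.9716 = 3.9432 ≈ 3.943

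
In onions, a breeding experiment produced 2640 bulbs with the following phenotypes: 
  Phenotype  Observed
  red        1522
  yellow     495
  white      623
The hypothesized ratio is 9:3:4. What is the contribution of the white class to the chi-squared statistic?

Total ratio parts = 16. Expected numbers out of 2640:
  red: 2640 × 9/16 = 1485
  yellow: 2640 × 3/16 = 495
  white: 2640 × 4/16 = 660
Contribution of white: (623 − 660)² / 660 = 2.0742

2.074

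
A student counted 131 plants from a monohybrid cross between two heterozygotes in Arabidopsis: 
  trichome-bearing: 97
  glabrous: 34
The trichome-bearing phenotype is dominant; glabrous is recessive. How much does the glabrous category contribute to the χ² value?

For a monohybrid cross between heterozygotes with complete dominance, the expected phenotypic ratio is 3:1.
Under the 3:1 hypothesis (Σ ratio = 4, N = 131):
  trichome-bearing: 131 × 3/4 = 98.25
  glabrous: 131 × 1/4 = 32.75
Contribution of glabrous: (34 − 32.75)² / 32.75 = 0.0477

0.048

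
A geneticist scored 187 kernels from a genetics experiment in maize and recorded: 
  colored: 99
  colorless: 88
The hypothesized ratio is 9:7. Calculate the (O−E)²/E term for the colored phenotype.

The 9:7 ratio has 16 parts, so with N = 187 the expected counts are:
  colored: 187 × 9/16 = 105.1875
  colorless: 187 × 7/16 = 81.8125
Contribution of colored: (99 − 105.1875)² / 105.1875 = 0.3640

0.364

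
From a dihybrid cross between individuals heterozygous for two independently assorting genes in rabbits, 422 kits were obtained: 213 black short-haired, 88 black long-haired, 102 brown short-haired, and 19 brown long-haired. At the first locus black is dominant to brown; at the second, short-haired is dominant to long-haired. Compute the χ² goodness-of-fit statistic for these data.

12.174

A dihybrid F₂ with independent assortment and complete dominance at both loci gives a 9:3:3:1 phenotypic ratio.
Total ratio parts = 16. Expected numbers out of 422:
  black short-haired: 422 × 9/16 = 237.375
  black long-haired: 422 × 3/16 = 79.125
  brown short-haired: 422 × 3/16 = 79.125
  brown long-haired: 422 × 1/16 = 26.375
χ² = Σ (O − E)² / E
  black short-haired: (213 − 237.375)² / 237.375 = 2.5030
  black long-haired: (88 − 79.125)² / 79.125 = 0.9955
  brown short-haired: (102 − 79.125)² / 79.125 = 6.6132
  brown long-haired: (19 − 26.375)² / 26.375 = 2.0622
χ² = 2.5030 + 0.9955 + 6.6132 + 2.0622 = 12.1739 ≈ 12.174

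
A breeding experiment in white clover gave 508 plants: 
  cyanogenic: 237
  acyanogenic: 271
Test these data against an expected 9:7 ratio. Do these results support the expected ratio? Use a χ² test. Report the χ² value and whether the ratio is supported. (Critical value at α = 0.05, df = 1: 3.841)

Expected counts for N = 508 under a 9:7 ratio (total parts = 16):
  cyanogenic: 508 × 9/16 = 285.75
  acyanogenic: 508 × 7/16 = 222.25
χ² = Σ (O − E)² / E
  cyanogenic: (237 − 285.75)² / 285.75 = 8.3169
  acyanogenic: (271 − 222.25)² / 222.25 = 10.6932
χ² = 8.3169 + 10.6932 = 19.0101 ≈ 19.010
Degrees of freedom = 2 − 1 = 1; critical value at α = 0.05 is 3.841.
Since 19.010 > 3.841, we reject the null hypothesis — the data do not fit the 9:7 ratio.

19.010; not consistent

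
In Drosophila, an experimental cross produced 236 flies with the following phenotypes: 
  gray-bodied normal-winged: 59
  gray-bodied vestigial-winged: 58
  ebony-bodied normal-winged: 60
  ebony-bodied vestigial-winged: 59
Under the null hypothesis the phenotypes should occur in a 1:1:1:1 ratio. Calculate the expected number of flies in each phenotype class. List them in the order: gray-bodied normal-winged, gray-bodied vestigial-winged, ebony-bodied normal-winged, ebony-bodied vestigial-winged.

Expected counts for N = 236 under a 1:1:1:1 ratio (total parts = 4):
  gray-bodied normal-winged: 236 × 1/4 = 59
  gray-bodied vestigial-winged: 236 × 1/4 = 59
  ebony-bodied normal-winged: 236 × 1/4 = 59
  ebony-bodied vestigial-winged: 236 × 1/4 = 59

59, 59, 59, 59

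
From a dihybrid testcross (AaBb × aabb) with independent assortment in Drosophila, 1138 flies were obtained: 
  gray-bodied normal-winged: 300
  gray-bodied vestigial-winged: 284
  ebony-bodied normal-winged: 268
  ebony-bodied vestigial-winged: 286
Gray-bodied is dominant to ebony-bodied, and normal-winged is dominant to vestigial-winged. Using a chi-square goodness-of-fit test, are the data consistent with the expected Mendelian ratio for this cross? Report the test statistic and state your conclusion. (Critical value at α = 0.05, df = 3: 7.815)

1.810; consistent

A dihybrid testcross with independent assortment gives a 1:1:1:1 ratio.
Total ratio parts = 4. Expected numbers out of 1138:
  gray-bodied normal-winged: 1138 × 1/4 = 284.5
  gray-bodied vestigial-winged: 1138 × 1/4 = 284.5
  ebony-bodied normal-winged: 1138 × 1/4 = 284.5
  ebony-bodied vestigial-winged: 1138 × 1/4 = 284.5
χ² = Σ (O − E)² / E
  gray-bodied normal-winged: (300 − 284.5)² / 284.5 = 0.8445
  gray-bodied vestigial-winged: (284 − 284.5)² / 284.5 = 0.0009
  ebony-bodied normal-winged: (268 − 284.5)² / 284.5 = 0.9569
  ebony-bodied vestigial-winged: (286 − 284.5)² / 284.5 = 0.0079
χ² = 0.8445 + 0.0009 + 0.9569 + 0.0079 = 1.8102 ≈ 1.810
Degrees of freedom = 4 − 1 = 3; critical value at α = 0.05 is 7.815.
Since 1.810 < 7.815, we fail to reject the null hypothesis — the data are consistent with the 1:1:1:1 ratio.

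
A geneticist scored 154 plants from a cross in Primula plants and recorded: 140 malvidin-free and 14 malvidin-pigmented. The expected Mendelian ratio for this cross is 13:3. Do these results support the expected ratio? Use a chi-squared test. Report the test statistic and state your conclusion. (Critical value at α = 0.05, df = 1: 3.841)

9.431; not consistent

The 13:3 ratio has 16 parts, so with N = 154 the expected counts are:
  malvidin-free: 154 × 13/16 = 125.125
  malvidin-pigmented: 154 × 3/16 = 28.875
χ² = Σ (O − E)² / E
  malvidin-free: (140 − 125.125)² / 125.125 = 1.7684
  malvidin-pigmented: (14 − 28.875)² / 28.875 = 7.6629
χ² = 1.7684 + 7.6629 = 9.4313 ≈ 9.431
Degrees of freedom = 2 − 1 = 1; critical value at α = 0.05 is 3.841.
Since 9.431 > 3.841, we reject the null hypothesis — the data do not fit the 13:3 ratio.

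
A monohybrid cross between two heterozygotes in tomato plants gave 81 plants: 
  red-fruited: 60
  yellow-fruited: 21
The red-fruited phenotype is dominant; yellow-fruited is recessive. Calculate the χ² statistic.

0.037

For a monohybrid cross between heterozygotes with complete dominance, the expected phenotypic ratio is 3:1.
Under the 3:1 hypothesis (Σ ratio = 4, N = 81):
  red-fruited: 81 × 3/4 = 60.75
  yellow-fruited: 81 × 1/4 = 20.25
χ² = Σ (O − E)² / E
  red-fruited: (60 − 60.75)² / 60.75 = 0.0093
  yellow-fruited: (21 − 20.25)² / 20.25 = 0.0278
χ² = 0.0093 + 0.0278 = 0.0371 ≈ 0.037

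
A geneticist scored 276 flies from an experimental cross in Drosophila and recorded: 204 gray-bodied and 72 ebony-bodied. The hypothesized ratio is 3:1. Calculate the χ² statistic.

0.174

Total ratio parts = 4. Expected numbers out of 276:
  gray-bodied: 276 × 3/4 = 207
  ebony-bodied: 276 × 1/4 = 69
χ² = Σ (O − E)² / E
  gray-bodied: (204 − 207)² / 207 = 0.0435
  ebony-bodied: (72 − 69)² / 69 = 0.1304
χ² = 0.0435 + 0.1304 = 0.1739 ≈ 0.174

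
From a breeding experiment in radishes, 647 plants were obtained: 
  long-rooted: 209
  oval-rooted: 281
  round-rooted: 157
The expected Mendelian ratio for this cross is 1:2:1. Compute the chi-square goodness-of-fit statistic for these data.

19.526

Expected counts for N = 647 under a 1:2:1 ratio (total parts = 4):
  long-rooted: 647 × 1/4 = 161.75
  oval-rooted: 647 × 2/4 = 323.5
  round-rooted: 647 × 1/4 = 161.75
χ² = Σ (O − E)² / E
  long-rooted: (209 − 161.75)² / 161.75 = 13.8026
  oval-rooted: (281 − 323.5)² / 323.5 = 5.5835
  round-rooted: (157 − 161.75)² / 161.75 = 0.1395
χ² = 13.8026 + 5.5835 + 0.1395 = 19.5256 ≈ 19.526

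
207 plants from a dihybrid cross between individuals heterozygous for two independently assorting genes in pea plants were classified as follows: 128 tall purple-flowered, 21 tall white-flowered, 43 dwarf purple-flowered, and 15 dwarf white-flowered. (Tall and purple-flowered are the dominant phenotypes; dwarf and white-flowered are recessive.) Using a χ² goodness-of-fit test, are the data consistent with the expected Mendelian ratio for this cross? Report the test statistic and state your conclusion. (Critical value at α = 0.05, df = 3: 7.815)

A dihybrid F₂ with independent assortment and complete dominance at both loci gives a 9:3:3:1 phenotypic ratio.
Expected counts for N = 207 under a 9:3:3:1 ratio (total parts = 16):
  tall purple-flowered: 207 × 9/16 = 116.4375
  tall white-flowered: 207 × 3/16 = 38.8125
  dwarf purple-flowered: 207 × 3/16 = 38.8125
  dwarf white-flowered: 207 × 1/16 = 12.9375
χ² = Σ (O − E)² / E
  tall purple-flowered: (128 − 116.4375)² / 116.4375 = 1.1482
  tall white-flowered: (21 − 38.8125)² / 38.8125 = 8.1748
  dwarf purple-flowered: (43 − 38.8125)² / 38.8125 = 0.4518
  dwarf white-flowered: (15 − 12.9375)² / 12.9375 = 0.3288
χ² = 1.1482 + 8.1748 + 0.4518 + 0.3288 = 10.1036 ≈ 10.104
Degrees of freedom = 4 − 1 = 3; critical value at α = 0.05 is 7.815.
Since 10.104 > 7.815, we reject the null hypothesis — the data do not fit the 9:3:3:1 ratio.

10.104; not consistent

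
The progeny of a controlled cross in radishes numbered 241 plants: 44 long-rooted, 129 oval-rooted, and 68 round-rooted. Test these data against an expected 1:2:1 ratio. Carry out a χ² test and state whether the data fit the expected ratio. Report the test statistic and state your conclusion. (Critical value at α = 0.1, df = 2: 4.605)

5.979; not consistent

Expected counts for N = 241 under a 1:2:1 ratio (total parts = 4):
  long-rooted: 241 × 1/4 = 60.25
  oval-rooted: 241 × 2/4 = 120.5
  round-rooted: 241 × 1/4 = 60.25
χ² = Σ (O − E)² / E
  long-rooted: (44 − 60.25)² / 60.25 = 4.3828
  oval-rooted: (129 − 120.5)² / 120.5 = 0.5996
  round-rooted: (68 − 60.25)² / 60.25 = 0.9969
χ² = 4.3828 + 0.5996 + 0.9969 = 5.9793 ≈ 5.979
Degrees of freedom = 3 − 1 = 2; critical value at α = 0.1 is 4.605.
Since 5.979 > 4.605, we reject the null hypothesis — the data do not fit the 1:2:1 ratio.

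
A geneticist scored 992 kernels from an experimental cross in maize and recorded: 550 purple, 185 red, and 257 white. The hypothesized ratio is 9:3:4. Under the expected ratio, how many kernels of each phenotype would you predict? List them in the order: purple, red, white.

The 9:3:4 ratio has 16 parts, so with N = 992 the expected counts are:
  purple: 992 × 9/16 = 558
  red: 992 × 3/16 = 186
  white: 992 × 4/16 = 248

558, 186, 248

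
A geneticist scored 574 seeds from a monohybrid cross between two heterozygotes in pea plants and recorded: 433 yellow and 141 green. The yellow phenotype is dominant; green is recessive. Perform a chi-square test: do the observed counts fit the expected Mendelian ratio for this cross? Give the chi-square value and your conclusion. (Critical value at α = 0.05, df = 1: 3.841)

0.058; consistent

For a monohybrid cross between heterozygotes with complete dominance, the expected phenotypic ratio is 3:1.
The 3:1 ratio has 4 parts, so with N = 574 the expected counts are:
  yellow: 574 × 3/4 = 430.5
  green: 574 × 1/4 = 143.5
χ² = Σ (O − E)² / E
  yellow: (433 − 430.5)² / 430.5 = 0.0145
  green: (141 − 143.5)² / 143.5 = 0.0436
χ² = 0.0145 + 0.0436 = 0.0581 ≈ 0.058
Degrees of freedom = 2 − 1 = 1; critical value at α = 0.05 is 3.841.
Since 0.058 < 3.841, we fail to reject the null hypothesis — the data are consistent with the 3:1 ratio.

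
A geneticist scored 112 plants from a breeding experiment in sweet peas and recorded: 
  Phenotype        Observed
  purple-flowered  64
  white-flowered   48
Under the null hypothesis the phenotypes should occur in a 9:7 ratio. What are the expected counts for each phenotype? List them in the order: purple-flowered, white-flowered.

Under the 9:7 hypothesis (Σ ratio = 16, N = 112):
  purple-flowered: 112 × 9/16 = 63
  white-flowered: 112 × 7/16 = 49

63, 49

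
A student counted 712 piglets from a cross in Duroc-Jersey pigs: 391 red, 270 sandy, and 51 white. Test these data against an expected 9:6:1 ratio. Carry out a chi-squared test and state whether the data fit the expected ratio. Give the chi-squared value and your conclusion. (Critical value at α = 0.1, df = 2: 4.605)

Under the 9:6:1 hypothesis (Σ ratio = 16, N = 712):
  red: 712 × 9/16 = 400.5
  sandy: 712 × 6/16 = 267
  white: 712 × 1/16 = 44.5
χ² = Σ (O − E)² / E
  red: (391 − 400.5)² / 400.5 = 0.2253
  sandy: (270 − 267)² / 267 = 0.0337
  white: (51 − 44.5)² / 44.5 = 0.9494
χ² = 0.2253 + 0.0337 + 0.9494 = 1.2084 ≈ 1.208
Degrees of freedom = 3 − 1 = 2; critical value at α = 0.1 is 4.605.
Since 1.208 < 4.605, we fail to reject the null hypothesis — the data are consistent with the 9:6:1 ratio.

1.208; consistent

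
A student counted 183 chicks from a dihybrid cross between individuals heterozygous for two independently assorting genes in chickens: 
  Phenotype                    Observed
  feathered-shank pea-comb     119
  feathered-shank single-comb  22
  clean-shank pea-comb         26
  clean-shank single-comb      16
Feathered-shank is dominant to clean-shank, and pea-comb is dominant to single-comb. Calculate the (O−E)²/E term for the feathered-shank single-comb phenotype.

4.418

A dihybrid F₂ with independent assortment and complete dominance at both loci gives a 9:3:3:1 phenotypic ratio.
Expected counts for N = 183 under a 9:3:3:1 ratio (total parts = 16):
  feathered-shank pea-comb: 183 × 9/16 = 102.9375
  feathered-shank single-comb: 183 × 3/16 = 34.3125
  clean-shank pea-comb: 183 × 3/16 = 34.3125
  clean-shank single-comb: 183 × 1/16 = 11.4375
Contribution of feathered-shank single-comb: (22 − 34.3125)² / 34.3125 = 4.4181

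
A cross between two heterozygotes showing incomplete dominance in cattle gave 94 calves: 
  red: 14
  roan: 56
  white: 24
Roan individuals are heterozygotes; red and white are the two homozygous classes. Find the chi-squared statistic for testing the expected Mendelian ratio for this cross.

5.574

With incomplete dominance, a heterozygote × heterozygote cross gives a 1:2:1 phenotypic ratio.
Under the 1:2:1 hypothesis (Σ ratio = 4, N = 94):
  red: 94 × 1/4 = 23.5
  roan: 94 × 2/4 = 47
  white: 94 × 1/4 = 23.5
χ² = Σ (O − E)² / E
  red: (14 − 23.5)² / 23.5 = 3.8404
  roan: (56 − 47)² / 47 = 1.7234
  white: (24 − 23.5)² / 23.5 = 0.0106
χ² = 3.8404 + 1.7234 + 0.0106 = 5.5744 ≈ 5.574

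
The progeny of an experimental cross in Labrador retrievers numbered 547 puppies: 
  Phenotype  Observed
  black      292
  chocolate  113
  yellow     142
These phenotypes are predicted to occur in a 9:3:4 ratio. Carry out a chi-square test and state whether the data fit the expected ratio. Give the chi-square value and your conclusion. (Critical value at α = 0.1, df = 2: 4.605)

2.064; consistent

Expected counts for N = 547 under a 9:3:4 ratio (total parts = 16):
  black: 547 × 9/16 = 307.6875
  chocolate: 547 × 3/16 = 102.5625
  yellow: 547 × 4/16 = 136.75
χ² = Σ (O − E)² / E
  black: (292 − 307.6875)² / 307.6875 = 0.7998
  chocolate: (113 − 102.5625)² / 102.5625 = 1.0622
  yellow: (142 − 136.75)² / 136.75 = 0.2016
χ² = 0.7998 + 1.0622 + 0.2016 = 2.0636 ≈ 2.064
Degrees of freedom = 3 − 1 = 2; critical value at α = 0.1 is 4.605.
Since 2.064 < 4.605, we fail to reject the null hypothesis — the data are consistent with the 9:3:4 ratio.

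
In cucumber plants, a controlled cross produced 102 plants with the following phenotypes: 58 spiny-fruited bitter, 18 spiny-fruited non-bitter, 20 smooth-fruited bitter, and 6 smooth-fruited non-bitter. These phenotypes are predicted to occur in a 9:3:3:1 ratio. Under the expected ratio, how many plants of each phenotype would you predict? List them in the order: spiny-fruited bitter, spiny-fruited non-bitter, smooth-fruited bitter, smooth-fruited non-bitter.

57.375, 19.125, 19.125, 6.375

The 9:3:3:1 ratio has 16 parts, so with N = 102 the expected counts are:
  spiny-fruited bitter: 102 × 9/16 = 57.375
  spiny-fruited non-bitter: 102 × 3/16 = 19.125
  smooth-fruited bitter: 102 × 3/16 = 19.125
  smooth-fruited non-bitter: 102 × 1/16 = 6.375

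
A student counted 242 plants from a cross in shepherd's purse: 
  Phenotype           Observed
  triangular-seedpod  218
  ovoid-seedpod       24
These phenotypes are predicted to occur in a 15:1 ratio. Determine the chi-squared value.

Expected counts for N = 242 under a 15:1 ratio (total parts = 16):
  triangular-seedpod: 242 × 15/16 = 226.875
  ovoid-seedpod: 242 × 1/16 = 15.125
χ² = Σ (O − E)² / E
  triangular-seedpod: (218 − 226.875)² / 226.875 = 0.3472
  ovoid-seedpod: (24 − 15.125)² / 15.125 = 5.2076
χ² = 0.3472 + 5.2076 = 5.5548 ≈ 5.555

5.555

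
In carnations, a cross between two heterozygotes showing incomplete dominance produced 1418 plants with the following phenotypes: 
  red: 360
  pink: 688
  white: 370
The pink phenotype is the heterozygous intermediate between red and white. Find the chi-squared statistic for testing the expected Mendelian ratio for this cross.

With incomplete dominance, a heterozygote × heterozygote cross gives a 1:2:1 phenotypic ratio.
The 1:2:1 ratio has 4 parts, so with N = 1418 the expected counts are:
  red: 1418 × 1/4 = 354.5
  pink: 1418 × 2/4 = 709
  white: 1418 × 1/4 = 354.5
χ² = Σ (O − E)² / E
  red: (360 − 354.5)² / 354.5 = 0.0853
  pink: (688 − 709)² / 709 = 0.6220
  white: (370 − 354.5)² / 354.5 = 0.6777
χ² = 0.0853 + 0.6220 + 0.6777 = 1.385

1.385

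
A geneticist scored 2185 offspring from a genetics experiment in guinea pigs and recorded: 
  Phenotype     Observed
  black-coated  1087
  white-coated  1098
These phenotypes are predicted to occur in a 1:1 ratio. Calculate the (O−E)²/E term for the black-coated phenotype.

Expected counts for N = 2185 under a 1:1 ratio (total parts = 2):
  black-coated: 2185 × 1/2 = 1092.5
  white-coated: 2185 × 1/2 = 1092.5
Contribution of black-coated: (1087 − 1092.5)² / 1092.5 = 0.0277

0.028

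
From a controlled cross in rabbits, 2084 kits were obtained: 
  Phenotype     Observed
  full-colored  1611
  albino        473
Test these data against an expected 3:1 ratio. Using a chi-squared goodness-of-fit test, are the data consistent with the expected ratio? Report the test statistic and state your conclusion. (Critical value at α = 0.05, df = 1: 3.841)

5.896; not consistent

Expected counts for N = 2084 under a 3:1 ratio (total parts = 4):
  full-colored: 2084 × 3/4 = 1563
  albino: 2084 × 1/4 = 521
χ² = Σ (O − E)² / E
  full-colored: (1611 − 1563)² / 1563 = 1.4741
  albino: (473 − 521)² / 521 = 4.4223
χ² = 1.4741 + 4.4223 = 5.8964 ≈ 5.896
Degrees of freedom = 2 − 1 = 1; critical value at α = 0.05 is 3.841.
Since 5.896 > 3.841, we reject the null hypothesis — the data do not fit the 3:1 ratio.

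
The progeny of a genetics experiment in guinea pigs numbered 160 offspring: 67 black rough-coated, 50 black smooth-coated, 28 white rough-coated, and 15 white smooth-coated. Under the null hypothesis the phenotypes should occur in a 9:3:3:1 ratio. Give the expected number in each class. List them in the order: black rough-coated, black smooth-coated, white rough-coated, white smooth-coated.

90, 30, 30, 10

Expected counts for N = 160 under a 9:3:3:1 ratio (total parts = 16):
  black rough-coated: 160 × 9/16 = 90
  black smooth-coated: 160 × 3/16 = 30
  white rough-coated: 160 × 3/16 = 30
  white smooth-coated: 160 × 1/16 = 10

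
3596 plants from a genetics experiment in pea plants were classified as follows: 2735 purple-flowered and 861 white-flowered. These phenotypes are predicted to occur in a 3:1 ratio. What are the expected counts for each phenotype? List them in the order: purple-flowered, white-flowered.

Expected counts for N = 3596 under a 3:1 ratio (total parts = 4):
  purple-flowered: 3596 × 3/4 = 2697
  white-flowered: 3596 × 1/4 = 899

2697, 899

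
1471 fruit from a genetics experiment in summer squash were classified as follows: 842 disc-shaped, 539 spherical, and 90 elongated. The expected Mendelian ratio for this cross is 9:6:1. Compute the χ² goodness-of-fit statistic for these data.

Total ratio parts = 16. Expected numbers out of 1471:
  disc-shaped: 1471 × 9/16 = 827.4375
  spherical: 1471 × 6/16 = 551.625
  elongated: 1471 × 1/16 = 91.9375
χ² = Σ (O − E)² / E
  disc-shaped: (842 − 827.4375)² / 827.4375 = 0.2563
  spherical: (539 − 551.625)² / 551.625 = 0.2889
  elongated: (90 − 91.9375)² / 91.9375 = 0.0408
χ² = 0.2563 + 0.2889 + 0.0408 = 0.586

0.586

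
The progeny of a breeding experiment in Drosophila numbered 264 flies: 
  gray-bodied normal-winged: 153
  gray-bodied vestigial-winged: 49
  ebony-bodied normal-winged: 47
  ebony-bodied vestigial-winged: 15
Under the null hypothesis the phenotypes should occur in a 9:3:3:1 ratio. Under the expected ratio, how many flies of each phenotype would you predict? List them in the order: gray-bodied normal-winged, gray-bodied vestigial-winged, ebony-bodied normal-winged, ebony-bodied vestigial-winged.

148.5, 49.5, 49.5, 16.5

Expected counts for N = 264 under a 9:3:3:1 ratio (total parts = 16):
  gray-bodied normal-winged: 264 × 9/16 = 148.5
  gray-bodied vestigial-winged: 264 × 3/16 = 49.5
  ebony-bodied normal-winged: 264 × 3/16 = 49.5
  ebony-bodied vestigial-winged: 264 × 1/16 = 16.5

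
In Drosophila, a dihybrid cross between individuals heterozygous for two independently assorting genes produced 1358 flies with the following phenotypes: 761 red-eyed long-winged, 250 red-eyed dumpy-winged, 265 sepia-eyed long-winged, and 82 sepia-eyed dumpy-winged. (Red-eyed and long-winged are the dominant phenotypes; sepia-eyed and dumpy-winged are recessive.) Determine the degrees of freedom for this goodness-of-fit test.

3

A dihybrid F₂ with independent assortment and complete dominance at both loci gives a 9:3:3:1 phenotypic ratio.
A goodness-of-fit test with 4 phenotype classes has df = 4 − 1 = 3.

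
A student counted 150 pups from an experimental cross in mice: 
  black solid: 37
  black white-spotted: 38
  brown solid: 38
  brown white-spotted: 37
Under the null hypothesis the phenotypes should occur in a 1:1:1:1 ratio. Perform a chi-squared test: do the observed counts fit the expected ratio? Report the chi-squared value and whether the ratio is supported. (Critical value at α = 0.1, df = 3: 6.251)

0.027; consistent

Expected counts for N = 150 under a 1:1:1:1 ratio (total parts = 4):
  black solid: 150 × 1/4 = 37.5
  black white-spotted: 150 × 1/4 = 37.5
  brown solid: 150 × 1/4 = 37.5
  brown white-spotted: 150 × 1/4 = 37.5
χ² = Σ (O − E)² / E
  black solid: (37 − 37.5)² / 37.5 = 0.0067
  black white-spotted: (38 − 37.5)² / 37.5 = 0.0067
  brown solid: (38 − 37.5)² / 37.5 = 0.0067
  brown white-spotted: (37 − 37.5)² / 37.5 = 0.0067
χ² = 0.0067 + 0.0067 + 0.0067 + 0.0067 = 0.0268 ≈ 0.027
Degrees of freedom = 4 − 1 = 3; critical value at α = 0.1 is 6.251.
Since 0.027 < 6.251, we fail to reject the null hypothesis — the data are consistent with the 1:1:1:1 ratio.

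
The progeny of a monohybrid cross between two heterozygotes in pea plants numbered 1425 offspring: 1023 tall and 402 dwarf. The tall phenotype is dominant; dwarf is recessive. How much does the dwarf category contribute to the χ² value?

5.875

For a monohybrid cross between heterozygotes with complete dominance, the expected phenotypic ratio is 3:1.
Expected counts for N = 1425 under a 3:1 ratio (total parts = 4):
  tall: 1425 × 3/4 = 1068.75
  dwarf: 1425 × 1/4 = 356.25
Contribution of dwarf: (402 − 356.25)² / 356.25 = 5.8753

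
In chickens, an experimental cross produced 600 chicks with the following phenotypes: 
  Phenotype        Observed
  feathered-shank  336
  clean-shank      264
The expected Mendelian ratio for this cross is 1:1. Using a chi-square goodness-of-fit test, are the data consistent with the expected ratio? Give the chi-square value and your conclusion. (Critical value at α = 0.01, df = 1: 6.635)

Total ratio parts = 2. Expected numbers out of 600:
  feathered-shank: 600 × 1/2 = 300
  clean-shank: 600 × 1/2 = 300
χ² = Σ (O − E)² / E
  feathered-shank: (336 − 300)² / 300 = 4.3200
  clean-shank: (264 − 300)² / 300 = 4.3200
χ² = 4.3200 + 4.3200 = 8.640
Degrees of freedom = 2 − 1 = 1; critical value at α = 0.01 is 6.635.
Since 8.640 > 6.635, we reject the null hypothesis — the data do not fit the 1:1 ratio.

8.640; not consistent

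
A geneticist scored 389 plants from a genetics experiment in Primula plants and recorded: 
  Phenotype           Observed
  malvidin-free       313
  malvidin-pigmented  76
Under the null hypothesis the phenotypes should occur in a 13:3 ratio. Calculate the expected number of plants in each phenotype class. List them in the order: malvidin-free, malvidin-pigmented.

316.0625, 72.9375

Under the 13:3 hypothesis (Σ ratio = 16, N = 389):
  malvidin-free: 389 × 13/16 = 316.0625
  malvidin-pigmented: 389 × 3/16 = 72.9375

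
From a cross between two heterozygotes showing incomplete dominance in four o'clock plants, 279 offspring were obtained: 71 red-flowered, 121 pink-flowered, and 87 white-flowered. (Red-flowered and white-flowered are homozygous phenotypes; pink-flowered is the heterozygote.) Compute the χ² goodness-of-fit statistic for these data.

With incomplete dominance, a heterozygote × heterozygote cross gives a 1:2:1 phenotypic ratio.
Total ratio parts = 4. Expected numbers out of 279:
  red-flowered: 279 × 1/4 = 69.75
  pink-flowered: 279 × 2/4 = 139.5
  white-flowered: 279 × 1/4 = 69.75
χ² = Σ (O − E)² / E
  red-flowered: (71 − 69.75)² / 69.75 = 0.0224
  pink-flowered: (121 − 139.5)² / 139.5 = 2.4534
  white-flowered: (87 − 69.75)² / 69.75 = 4.2661
χ² = 0.0224 + 2.4534 + 4.2661 = 6.7419 ≈ 6.742

6.742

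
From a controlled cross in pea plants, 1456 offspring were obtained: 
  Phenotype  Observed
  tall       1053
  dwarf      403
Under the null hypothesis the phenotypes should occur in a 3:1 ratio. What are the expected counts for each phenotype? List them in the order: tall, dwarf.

1092, 364

Expected counts for N = 1456 under a 3:1 ratio (total parts = 4):
  tall: 1456 × 3/4 = 1092
  dwarf: 1456 × 1/4 = 364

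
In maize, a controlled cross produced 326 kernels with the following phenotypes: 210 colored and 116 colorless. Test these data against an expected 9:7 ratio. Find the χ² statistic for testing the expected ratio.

Total ratio parts = 16. Expected numbers out of 326:
  colored: 326 × 9/16 = 183.375
  colorless: 326 × 7/16 = 142.625
χ² = Σ (O − E)² / E
  colored: (210 − 183.375)² / 183.375 = 3.8658
  colorless: (116 − 142.625)² / 142.625 = 4.9703
χ² = 3.8658 + 4.9703 = 8.8361 ≈ 8.836

8.836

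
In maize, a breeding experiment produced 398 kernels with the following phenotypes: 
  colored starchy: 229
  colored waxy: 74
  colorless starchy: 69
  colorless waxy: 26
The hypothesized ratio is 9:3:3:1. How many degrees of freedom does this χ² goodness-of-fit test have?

A goodness-of-fit test with 4 phenotype classes has df = 4 − 1 = 3.

3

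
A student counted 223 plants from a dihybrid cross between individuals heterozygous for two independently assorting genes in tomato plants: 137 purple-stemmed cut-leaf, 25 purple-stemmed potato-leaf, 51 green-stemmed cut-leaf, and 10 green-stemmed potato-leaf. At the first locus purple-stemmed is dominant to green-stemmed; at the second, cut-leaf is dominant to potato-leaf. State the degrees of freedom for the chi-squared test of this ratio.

3

A dihybrid F₂ with independent assortment and complete dominance at both loci gives a 9:3:3:1 phenotypic ratio.
A goodness-of-fit test with 4 phenotype classes has df = 4 − 1 = 3.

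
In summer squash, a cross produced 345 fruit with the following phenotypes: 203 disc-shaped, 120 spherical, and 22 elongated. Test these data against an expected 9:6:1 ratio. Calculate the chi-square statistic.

1.100

Expected counts for N = 345 under a 9:6:1 ratio (total parts = 16):
  disc-shaped: 345 × 9/16 = 194.0625
  spherical: 345 × 6/16 = 129.375
  elongated: 345 × 1/16 = 21.5625
χ² = Σ (O − E)² / E
  disc-shaped: (203 − 194.0625)² / 194.0625 = 0.4116
  spherical: (120 − 129.375)² / 129.375 = 0.6793
  elongated: (22 − 21.5625)² / 21.5625 = 0.0089
χ² = 0.4116 + 0.6793 + 0.0089 = 1.0998 ≈ 1.100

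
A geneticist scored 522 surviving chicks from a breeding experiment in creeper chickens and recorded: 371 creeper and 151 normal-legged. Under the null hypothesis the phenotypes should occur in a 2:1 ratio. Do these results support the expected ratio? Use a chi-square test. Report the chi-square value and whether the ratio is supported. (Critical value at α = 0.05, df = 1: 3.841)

Under the 2:1 hypothesis (Σ ratio = 3, N = 522):
  creeper: 522 × 2/3 = 348
  normal-legged: 522 × 1/3 = 174
χ² = Σ (O − E)² / E
  creeper: (371 − 348)² / 348 = 1.5201
  normal-legged: (151 − 174)² / 174 = 3.0402
χ² = 1.5201 + 3.0402 = 4.5603 ≈ 4.560
Degrees of freedom = 2 − 1 = 1; critical value at α = 0.05 is 3.841.
Since 4.560 > 3.841, we reject the null hypothesis — the data do not fit the 2:1 ratio.

4.560; not consistent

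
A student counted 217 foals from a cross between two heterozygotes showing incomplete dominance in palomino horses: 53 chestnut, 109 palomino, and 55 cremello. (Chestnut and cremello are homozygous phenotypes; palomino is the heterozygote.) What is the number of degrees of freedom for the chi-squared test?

2

With incomplete dominance, a heterozygote × heterozygote cross gives a 1:2:1 phenotypic ratio.
A goodness-of-fit test with 3 phenotype classes has df = 3 − 1 = 2.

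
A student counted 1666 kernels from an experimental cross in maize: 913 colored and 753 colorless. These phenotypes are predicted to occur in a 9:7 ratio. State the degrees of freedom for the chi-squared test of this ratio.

1

A goodness-of-fit test with 2 phenotype classes has df = 2 − 1 = 1.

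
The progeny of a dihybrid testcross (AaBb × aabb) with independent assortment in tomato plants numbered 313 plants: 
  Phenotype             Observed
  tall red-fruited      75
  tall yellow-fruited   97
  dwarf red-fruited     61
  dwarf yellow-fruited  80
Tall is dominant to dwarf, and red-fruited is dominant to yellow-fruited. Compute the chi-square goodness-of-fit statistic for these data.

8.470

A dihybrid testcross with independent assortment gives a 1:1:1:1 ratio.
The 1:1:1:1 ratio has 4 parts, so with N = 313 the expected counts are:
  tall red-fruited: 313 × 1/4 = 78.25
  tall yellow-fruited: 313 × 1/4 = 78.25
  dwarf red-fruited: 313 × 1/4 = 78.25
  dwarf yellow-fruited: 313 × 1/4 = 78.25
χ² = Σ (O − E)² / E
  tall red-fruited: (75 − 78.25)² / 78.25 = 0.1350
  tall yellow-fruited: (97 − 78.25)² / 78.25 = 4.4928
  dwarf red-fruited: (61 − 78.25)² / 78.25 = 3.8027
  dwarf yellow-fruited: (80 − 78.25)² / 78.25 = 0.0391
χ² = 0.1350 + 4.4928 + 3.8027 + 0.0391 = 8.4696 ≈ 8.470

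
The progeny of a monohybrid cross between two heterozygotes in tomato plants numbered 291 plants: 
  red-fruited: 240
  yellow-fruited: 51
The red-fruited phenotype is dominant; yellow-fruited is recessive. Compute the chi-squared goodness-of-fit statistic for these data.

8.670

For a monohybrid cross between heterozygotes with complete dominance, the expected phenotypic ratio is 3:1.
The 3:1 ratio has 4 parts, so with N = 291 the expected counts are:
  red-fruited: 291 × 3/4 = 218.25
  yellow-fruited: 291 × 1/4 = 72.75
χ² = Σ (O − E)² / E
  red-fruited: (240 − 218.25)² / 218.25 = 2.1675
  yellow-fruited: (51 − 72.75)² / 72.75 = 6.5026
χ² = 2.1675 + 6.5026 = 8.6701 ≈ 8.670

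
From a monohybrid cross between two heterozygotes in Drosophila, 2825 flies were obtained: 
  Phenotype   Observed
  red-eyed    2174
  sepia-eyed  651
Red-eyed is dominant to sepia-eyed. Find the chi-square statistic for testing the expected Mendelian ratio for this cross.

5.763

For a monohybrid cross between heterozygotes with complete dominance, the expected phenotypic ratio is 3:1.
The 3:1 ratio has 4 parts, so with N = 2825 the expected counts are:
  red-eyed: 2825 × 3/4 = 2118.75
  sepia-eyed: 2825 × 1/4 = 706.25
χ² = Σ (O − E)² / E
  red-eyed: (2174 − 2118.75)² / 2118.75 = 1.4407
  sepia-eyed: (651 − 706.25)² / 706.25 = 4.3222
χ² = 1.4407 + 4.3222 = 5.7629 ≈ 5.763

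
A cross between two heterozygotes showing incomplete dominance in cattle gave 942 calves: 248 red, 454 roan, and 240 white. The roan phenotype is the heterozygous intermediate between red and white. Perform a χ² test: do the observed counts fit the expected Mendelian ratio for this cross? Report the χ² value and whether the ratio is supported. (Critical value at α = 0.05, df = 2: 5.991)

With incomplete dominance, a heterozygote × heterozygote cross gives a 1:2:1 phenotypic ratio.
The 1:2:1 ratio has 4 parts, so with N = 942 the expected counts are:
  red: 942 × 1/4 = 235.5
  roan: 942 × 2/4 = 471
  white: 942 × 1/4 = 235.5
χ² = Σ (O − E)² / E
  red: (248 − 235.5)² / 235.5 = 0.6635
  roan: (454 − 471)² / 471 = 0.6136
  white: (240 − 235.5)² / 235.5 = 0.0860
χ² = 0.6635 + 0.6136 + 0.0860 = 1.3631 ≈ 1.363
Degrees of freedom = 3 − 1 = 2; critical value at α = 0.05 is 5.991.
Since 1.363 < 5.991, we fail to reject the null hypothesis — the data are consistent with the 1:2:1 ratio.

1.363; consistent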